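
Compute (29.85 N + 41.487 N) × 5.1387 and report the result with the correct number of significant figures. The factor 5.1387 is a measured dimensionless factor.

29.85 N + 41.487 N = 71.337 N; the sum is limited to 2 decimal places (4 s.f.).
Carrying full precision, 71.337 × 5.1387 = 366.5794419 N; 5.1387 has 5 s.f., so the result keeps min(4, 5) = 4 s.f.
Rounded to 4 significant figures: 366.6 N.

366.6 N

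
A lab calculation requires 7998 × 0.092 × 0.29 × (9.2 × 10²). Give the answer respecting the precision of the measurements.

7998 × 0.092 × 0.29 × (9.2 × 10²) = 196315.7088
Multiplication/division keeps the fewest significant figures: 7998 → 4 s.f., 0.092 → 2 s.f., 0.29 → 2 s.f., 9.2 × 10² → 2 s.f.; limit is 2.
Rounded to 2 significant figures: 2.0 × 10⁵.

2.0 × 10⁵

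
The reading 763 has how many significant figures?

3

763: every digit is nonzero and significant.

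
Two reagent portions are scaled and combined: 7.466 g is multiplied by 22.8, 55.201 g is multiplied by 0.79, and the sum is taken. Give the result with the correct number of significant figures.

214 g

7.466 × 22.8 = 170.2248 → 170. g (3 s.f., last digit at the 10^0 place).
55.201 × 0.79 = 43.60879 → 44 g (2 s.f., last digit at the 10^0 place).
Sum: 213.83359 g; keep the coarser place, 10^0.
Result: 214 g.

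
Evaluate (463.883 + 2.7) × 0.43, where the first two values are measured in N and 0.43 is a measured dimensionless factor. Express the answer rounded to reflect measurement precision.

463.883 N + 2.7 N = 466.583 N; the sum is limited to 1 decimal place (4 s.f.).
Carrying full precision, 466.583 × 0.43 = 200.63069 N; 0.43 has 2 s.f., so the result keeps min(4, 2) = 2 s.f.
Rounded to 2 significant figures: 2.0 × 10^2 N.

2.0 × 10^2 N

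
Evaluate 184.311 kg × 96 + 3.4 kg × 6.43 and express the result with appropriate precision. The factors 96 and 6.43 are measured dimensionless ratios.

1.8 × 10⁴ kg

184.311 × 96 = 17693.856 → 1.8 × 10⁴ kg (2 s.f., last digit at the 10^3 place).
3.4 × 6.43 = 21.862 → 22 kg (2 s.f., last digit at the 10^0 place).
Sum: 17715.718 kg; keep the coarser place, 10^3.
Result: 1.8 × 10⁴ kg.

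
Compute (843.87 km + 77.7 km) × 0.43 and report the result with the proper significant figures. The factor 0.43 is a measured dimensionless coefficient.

843.87 km + 77.7 km = 921.57 km; the sum is limited to 1 decimal place (4 s.f.).
Carrying full precision, 921.57 × 0.43 = 396.2751 km; 0.43 has 2 s.f., so the result keeps min(4, 2) = 2 s.f.
Rounded to 2 significant figures: 4.0 × 10² km.

4.0 × 10² km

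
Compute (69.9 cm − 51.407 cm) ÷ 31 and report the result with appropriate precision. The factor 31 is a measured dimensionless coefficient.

0.60 cm

69.9 cm − 51.407 cm = 18.493 cm; the difference is limited to 1 decimal place (3 s.f.).
Carrying full precision, 18.493 ÷ 31 = 0.596548387097… cm; 31 has 2 s.f., so the result keeps min(3, 2) = 2 s.f.
Rounded to 2 significant figures: 0.60 cm.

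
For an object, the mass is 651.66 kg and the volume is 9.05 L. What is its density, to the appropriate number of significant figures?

density = 651.66 kg ÷ 9.05 L = 72.0066298343… kg/L.
651.66 has 5 significant figures; 9.05 has 3.
Division/multiplication keeps the fewest: 3 significant figures.
Rounded: 72.0 kg/L.

72.0 kg/L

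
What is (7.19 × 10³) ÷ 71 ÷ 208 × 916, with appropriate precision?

4.5 × 10²

(7.19 × 10³) ÷ 71 ÷ 208 × 916 = 445.96695558…
Multiplication/division keeps the fewest significant figures: 7.19 × 10³ → 3 s.f., 71 → 2 s.f., 208 → 3 s.f., 916 → 3 s.f.; limit is 2.
Rounded to 2 significant figures: 4.5 × 10².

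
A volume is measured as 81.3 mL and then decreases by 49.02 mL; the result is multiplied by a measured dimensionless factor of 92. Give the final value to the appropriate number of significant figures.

81.3 mL − 49.02 mL = 32.28 mL; the difference is limited to 1 decimal place (3 s.f.).
Carrying full precision, 32.28 × 92 = 2969.76 mL; 92 has 2 s.f., so the result keeps min(3, 2) = 2 s.f.
Rounded to 2 significant figures: 3.0 × 10³ mL.

3.0 × 10³ mL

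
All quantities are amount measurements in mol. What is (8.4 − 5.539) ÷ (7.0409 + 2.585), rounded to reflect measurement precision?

8.4 − 5.539 = 2.861, limited to 1 d.p. → 2 s.f.; 7.0409 + 2.585 = 9.6259, limited to 3 d.p. → 4 s.f.
Carrying full precision, 2.861 ÷ 9.6259 = 0.297218961344…; keep min(2, 4) = 2 s.f.
Rounded to 2 significant figures: 0.30.

0.30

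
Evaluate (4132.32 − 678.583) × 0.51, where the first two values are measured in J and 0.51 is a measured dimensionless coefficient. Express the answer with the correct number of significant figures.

4132.32 J − 678.583 J = 3453.737 J; the difference is limited to 2 decimal places (6 s.f.).
Carrying full precision, 3453.737 × 0.51 = 1761.40587 J; 0.51 has 2 s.f., so the result keeps min(6, 2) = 2 s.f.
Rounded to 2 significant figures: 1.8 × 10³ J.

1.8 × 10³ J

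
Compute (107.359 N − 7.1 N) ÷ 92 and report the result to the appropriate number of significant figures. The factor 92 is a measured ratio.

1.1 N

107.359 N − 7.1 N = 100.259 N; the difference is limited to 1 decimal place (4 s.f.).
Carrying full precision, 100.259 ÷ 92 = 1.08977173913… N; 92 has 2 s.f., so the result keeps min(4, 2) = 2 s.f.
Rounded to 2 significant figures: 1.1 N.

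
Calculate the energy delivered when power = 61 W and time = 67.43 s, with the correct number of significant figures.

energy delivered = 61 W × 67.43 s = 4113.23 J.
61 has 2 significant figures; 67.43 has 4.
Division/multiplication keeps the fewest: 2 significant figures.
Rounded: 4.1 × 10³ J.

4.1 × 10³ J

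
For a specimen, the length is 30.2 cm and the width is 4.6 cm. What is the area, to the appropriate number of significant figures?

1.4 × 10² cm²

area = 30.2 cm × 4.6 cm = 138.92 cm².
30.2 has 3 significant figures; 4.6 has 2.
Division/multiplication keeps the fewest: 2 significant figures.
Rounded: 1.4 × 10² cm².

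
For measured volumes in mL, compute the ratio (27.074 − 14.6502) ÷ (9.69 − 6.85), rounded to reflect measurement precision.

27.074 − 14.6502 = 12.4238, limited to 3 d.p. → 5 s.f.; 9.69 − 6.85 = 2.84, limited to 2 d.p. → 3 s.f.
Carrying full precision, 12.4238 ÷ 2.84 = 4.37457746479…; keep min(5, 3) = 3 s.f.
Rounded to 3 significant figures: 4.37.

4.37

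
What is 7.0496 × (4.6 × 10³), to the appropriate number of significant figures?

3.2 × 10⁴

7.0496 × (4.6 × 10³) = 32428.16
Multiplication/division keeps the fewest significant figures: 7.0496 → 5 s.f., 4.6 × 10³ → 2 s.f.; limit is 2.
Rounded to 2 significant figures: 3.2 × 10⁴.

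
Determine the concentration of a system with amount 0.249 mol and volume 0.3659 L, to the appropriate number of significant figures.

0.681 mol/L

concentration = 0.249 mol ÷ 0.3659 L = 0.680513801585… mol/L.
0.249 has 3 significant figures; 0.3659 has 4.
Division/multiplication keeps the fewest: 3 significant figures.
Rounded: 0.681 mol/L.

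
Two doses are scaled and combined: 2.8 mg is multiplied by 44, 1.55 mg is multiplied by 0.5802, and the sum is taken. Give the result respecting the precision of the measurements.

2.8 × 44 = 123.2 → 1.2 × 10^2 mg (2 s.f., last digit at the 10^1 place).
1.55 × 0.5802 = 0.89931 → 0.899 mg (3 s.f., last digit at the 10^-3 place).
Sum: 124.09931 mg; keep the coarser place, 10^1.
Result: 1.2 × 10^2 mg.

1.2 × 10^2 mg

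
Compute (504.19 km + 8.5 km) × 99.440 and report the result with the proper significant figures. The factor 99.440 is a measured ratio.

5.098 × 10^4 km

504.19 km + 8.5 km = 512.69 km; the sum is limited to 1 decimal place (4 s.f.).
Carrying full precision, 512.69 × 99.440 = 50981.8936 km; 99.440 has 5 s.f., so the result keeps min(4, 5) = 4 s.f.
Rounded to 4 significant figures: 5.098 × 10^4 km.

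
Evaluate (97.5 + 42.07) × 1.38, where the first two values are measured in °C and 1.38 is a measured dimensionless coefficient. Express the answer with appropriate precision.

97.5 °C + 42.07 °C = 139.57 °C; the sum is limited to 1 decimal place (4 s.f.).
Carrying full precision, 139.57 × 1.38 = 192.6066 °C; 1.38 has 3 s.f., so the result keeps min(4, 3) = 3 s.f.
Rounded to 3 significant figures: 193 °C.

193 °C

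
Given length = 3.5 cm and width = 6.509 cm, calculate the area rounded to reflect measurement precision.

23 cm²

area = 3.5 cm × 6.509 cm = 22.7815 cm².
3.5 has 2 significant figures; 6.509 has 4.
Division/multiplication keeps the fewest: 2 significant figures.
Rounded: 23 cm².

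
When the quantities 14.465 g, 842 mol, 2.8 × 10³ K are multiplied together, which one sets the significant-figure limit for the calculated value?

14.465 g → 5 s.f.; 842 mol → 3 s.f.; 2.8 × 10³ K → 2 s.f.
The fewest is 2 significant figures, from 2.8 × 10³ K.

2.8 × 10³ K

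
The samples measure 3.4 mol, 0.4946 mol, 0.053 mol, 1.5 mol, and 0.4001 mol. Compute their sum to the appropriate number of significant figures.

5.8 mol

3.4 mol + 0.4946 mol + 0.053 mol + 1.5 mol + 0.4001 mol = 5.8477 mol.
Addition/subtraction keeps the fewest decimal places: 3.4 → 1 decimal place, 0.4946 → 4 decimal places, 0.053 → 3 decimal places, 1.5 → 1 decimal place, 0.4001 → 4 decimal places; limit is 1.
Rounded to 1 decimal place: 5.8 mol.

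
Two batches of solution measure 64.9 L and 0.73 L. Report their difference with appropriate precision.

64.2 L

64.9 L − 0.73 L = 64.17 L.
Addition/subtraction keeps the fewest decimal places: 64.9 → 1 decimal place, 0.73 → 2 decimal places; limit is 1.
Rounded to 1 decimal place: 64.2 L.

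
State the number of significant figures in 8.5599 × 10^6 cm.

8.5599 × 10^6: in scientific notation every digit of the coefficient is significant.

5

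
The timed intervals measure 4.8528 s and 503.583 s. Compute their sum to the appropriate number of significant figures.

4.8528 s + 503.583 s = 508.4358 s.
Addition/subtraction keeps the fewest decimal places: 4.8528 → 4 decimal places, 503.583 → 3 decimal places; limit is 3.
Rounded to 3 decimal places: 508.436 s.

508.436 s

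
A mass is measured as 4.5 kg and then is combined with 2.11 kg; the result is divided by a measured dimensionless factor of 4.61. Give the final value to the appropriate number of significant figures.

1.4 kg

4.5 kg + 2.11 kg = 6.61 kg; the sum is limited to 1 decimal place (2 s.f.).
Carrying full precision, 6.61 ÷ 4.61 = 1.43383947939… kg; 4.61 has 3 s.f., so the result keeps min(2, 3) = 2 s.f.
Rounded to 2 significant figures: 1.4 kg.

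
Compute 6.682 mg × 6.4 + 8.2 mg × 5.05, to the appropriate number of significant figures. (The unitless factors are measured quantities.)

84 mg

6.682 × 6.4 = 42.7648 → 43 mg (2 s.f., last digit at the 10^0 place).
8.2 × 5.05 = 41.41 → 41 mg (2 s.f., last digit at the 10^0 place).
Sum: 84.1748 mg; keep the coarser place, 10^0.
Result: 84 mg.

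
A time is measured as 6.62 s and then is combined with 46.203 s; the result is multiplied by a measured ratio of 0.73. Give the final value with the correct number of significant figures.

6.62 s + 46.203 s = 52.823 s; the sum is limited to 2 decimal places (4 s.f.).
Carrying full precision, 52.823 × 0.73 = 38.56079 s; 0.73 has 2 s.f., so the result keeps min(4, 2) = 2 s.f.
Rounded to 2 significant figures: 39 s.

39 s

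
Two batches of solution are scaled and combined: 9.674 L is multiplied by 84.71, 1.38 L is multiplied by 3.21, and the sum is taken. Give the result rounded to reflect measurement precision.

9.674 × 84.71 = 819.48454 → 819.5 L (4 s.f., last digit at the 10^-1 place).
1.38 × 3.21 = 4.4298 → 4.43 L (3 s.f., last digit at the 10^-2 place).
Sum: 823.91434 L; keep the coarser place, 10^-1.
Result: 823.9 L.

823.9 L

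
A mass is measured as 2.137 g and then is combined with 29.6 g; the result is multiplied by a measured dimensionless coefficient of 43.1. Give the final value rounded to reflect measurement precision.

2.137 g + 29.6 g = 31.737 g; the sum is limited to 1 decimal place (3 s.f.).
Carrying full precision, 31.737 × 43.1 = 1367.8647 g; 43.1 has 3 s.f., so the result keeps min(3, 3) = 3 s.f.
Rounded to 3 significant figures: 1.37 × 10^3 g.

1.37 × 10^3 g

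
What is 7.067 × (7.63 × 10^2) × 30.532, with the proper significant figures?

1.65 × 10^5

7.067 × (7.63 × 10^2) × 30.532 = 164632.238372
Multiplication/division keeps the fewest significant figures: 7.067 → 4 s.f., 7.63 × 10^2 → 3 s.f., 30.532 → 5 s.f.; limit is 3.
Rounded to 3 significant figures: 1.65 × 10^5.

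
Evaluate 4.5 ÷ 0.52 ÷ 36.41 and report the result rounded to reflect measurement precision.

4.5 ÷ 0.52 ÷ 36.41 = 0.237677730125…
Multiplication/division keeps the fewest significant figures: 4.5 → 2 s.f., 0.52 → 2 s.f., 36.41 → 4 s.f.; limit is 2.
Rounded to 2 significant figures: 0.24.

0.24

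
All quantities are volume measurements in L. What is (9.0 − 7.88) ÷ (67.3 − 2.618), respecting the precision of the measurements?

9.0 − 7.88 = 1.12, limited to 1 d.p. → 2 s.f.; 67.3 − 2.618 = 64.682, limited to 1 d.p. → 3 s.f.
Carrying full precision, 1.12 ÷ 64.682 = 0.017315481896…; keep min(2, 3) = 2 s.f.
Rounded to 2 significant figures: 0.017.

0.017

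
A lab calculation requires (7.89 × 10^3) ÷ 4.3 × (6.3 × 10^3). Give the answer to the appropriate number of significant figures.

(7.89 × 10^3) ÷ 4.3 × (6.3 × 10^3) = 11559767.4419…
Multiplication/division keeps the fewest significant figures: 7.89 × 10^3 → 3 s.f., 4.3 → 2 s.f., 6.3 × 10^3 → 2 s.f.; limit is 2.
Rounded to 2 significant figures: 1.2 × 10^7.

1.2 × 10^7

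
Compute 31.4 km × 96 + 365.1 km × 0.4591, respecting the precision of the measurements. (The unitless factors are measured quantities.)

3.2 × 10^3 km

31.4 × 96 = 3014.4 → 3.0 × 10^3 km (2 s.f., last digit at the 10^2 place).
365.1 × 0.4591 = 167.61741 → 167.6 km (4 s.f., last digit at the 10^-1 place).
Sum: 3182.01741 km; keep the coarser place, 10^2.
Result: 3.2 × 10^3 km.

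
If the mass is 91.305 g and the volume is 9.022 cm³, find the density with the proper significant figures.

10.12 g/cm³

density = 91.305 g ÷ 9.022 cm³ = 10.1202615828… g/cm³.
91.305 has 5 significant figures; 9.022 has 4.
Division/multiplication keeps the fewest: 4 significant figures.
Rounded: 10.12 g/cm³.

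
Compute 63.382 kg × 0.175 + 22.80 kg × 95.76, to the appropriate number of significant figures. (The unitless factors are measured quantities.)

2.194 × 10^3 kg

63.382 × 0.175 = 11.09185 → 11.1 kg (3 s.f., last digit at the 10^-1 place).
22.80 × 95.76 = 2183.328 → 2183 kg (4 s.f., last digit at the 10^0 place).
Sum: 2194.41985 kg; keep the coarser place, 10^0.
Result: 2.194 × 10^3 kg.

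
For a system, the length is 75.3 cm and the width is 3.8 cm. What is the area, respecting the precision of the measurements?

2.9 × 10² cm²

area = 75.3 cm × 3.8 cm = 286.14 cm².
75.3 has 3 significant figures; 3.8 has 2.
Division/multiplication keeps the fewest: 2 significant figures.
Rounded: 2.9 × 10² cm².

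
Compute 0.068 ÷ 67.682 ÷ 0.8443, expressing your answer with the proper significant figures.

0.0012

0.068 ÷ 67.682 ÷ 0.8443 = 0.00118997802051…
Multiplication/division keeps the fewest significant figures: 0.068 → 2 s.f., 67.682 → 5 s.f., 0.8443 → 4 s.f.; limit is 2.
Rounded to 2 significant figures: 0.0012.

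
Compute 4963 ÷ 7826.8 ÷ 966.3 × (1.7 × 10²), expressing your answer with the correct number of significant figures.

0.11

4963 ÷ 7826.8 ÷ 966.3 × (1.7 × 10²) = 0.111557039566…
Multiplication/division keeps the fewest significant figures: 4963 → 4 s.f., 7826.8 → 5 s.f., 966.3 → 4 s.f., 1.7 × 10² → 2 s.f.; limit is 2.
Rounded to 2 significant figures: 0.11.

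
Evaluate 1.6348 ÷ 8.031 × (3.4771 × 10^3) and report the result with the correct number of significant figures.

1.6348 ÷ 8.031 × (3.4771 × 10^3) = 707.802649732…
Multiplication/division keeps the fewest significant figures: 1.6348 → 5 s.f., 8.031 → 4 s.f., 3.4771 × 10^3 → 5 s.f.; limit is 4.
Rounded to 4 significant figures: 7.078 × 10^2.

7.078 × 10^2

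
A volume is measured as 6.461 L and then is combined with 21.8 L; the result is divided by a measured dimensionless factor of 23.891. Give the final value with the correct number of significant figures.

1.18 L

6.461 L + 21.8 L = 28.261 L; the sum is limited to 1 decimal place (3 s.f.).
Carrying full precision, 28.261 ÷ 23.891 = 1.18291406806… L; 23.891 has 5 s.f., so the result keeps min(3, 5) = 3 s.f.
Rounded to 3 significant figures: 1.18 L.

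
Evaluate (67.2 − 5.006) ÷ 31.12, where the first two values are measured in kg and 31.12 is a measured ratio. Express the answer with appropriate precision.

67.2 kg − 5.006 kg = 62.194 kg; the difference is limited to 1 decimal place (3 s.f.).
Carrying full precision, 62.194 ÷ 31.12 = 1.9985218509… kg; 31.12 has 4 s.f., so the result keeps min(3, 4) = 3 s.f.
Rounded to 3 significant figures: 2.00 kg.

2.00 kg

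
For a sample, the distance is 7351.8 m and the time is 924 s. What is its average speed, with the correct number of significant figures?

average speed = 7351.8 m ÷ 924 s = 7.95649350649… m/s.
7351.8 has 5 significant figures; 924 has 3.
Division/multiplication keeps the fewest: 3 significant figures.
Rounded: 7.96 m/s.

7.96 m/s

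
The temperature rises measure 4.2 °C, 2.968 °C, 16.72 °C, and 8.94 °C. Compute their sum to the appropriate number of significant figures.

32.8 °C

4.2 °C + 2.968 °C + 16.72 °C + 8.94 °C = 32.828 °C.
Addition/subtraction keeps the fewest decimal places: 4.2 → 1 decimal place, 2.968 → 3 decimal places, 16.72 → 2 decimal places, 8.94 → 2 decimal places; limit is 1.
Rounded to 1 decimal place: 32.8 °C.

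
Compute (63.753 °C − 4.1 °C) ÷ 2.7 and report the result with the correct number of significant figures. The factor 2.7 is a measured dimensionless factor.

63.753 °C − 4.1 °C = 59.653 °C; the difference is limited to 1 decimal place (3 s.f.).
Carrying full precision, 59.653 ÷ 2.7 = 22.0937037037… °C; 2.7 has 2 s.f., so the result keeps min(3, 2) = 2 s.f.
Rounded to 2 significant figures: 22 °C.

22 °C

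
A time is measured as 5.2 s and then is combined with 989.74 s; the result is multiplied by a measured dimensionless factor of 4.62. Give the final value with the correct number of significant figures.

4.60 × 10³ s

5.2 s + 989.74 s = 994.94 s; the sum is limited to 1 decimal place (4 s.f.).
Carrying full precision, 994.94 × 4.62 = 4596.6228 s; 4.62 has 3 s.f., so the result keeps min(4, 3) = 3 s.f.
Rounded to 3 significant figures: 4.60 × 10³ s.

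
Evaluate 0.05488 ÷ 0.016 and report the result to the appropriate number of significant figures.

3.4

0.05488 ÷ 0.016 = 3.43
Multiplication/division keeps the fewest significant figures: 0.05488 → 4 s.f., 0.016 → 2 s.f.; limit is 2.
Rounded to 2 significant figures: 3.4.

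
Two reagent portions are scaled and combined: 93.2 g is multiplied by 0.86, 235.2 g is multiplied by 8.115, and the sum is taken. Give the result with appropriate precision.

93.2 × 0.86 = 80.152 → 8.0 × 10¹ g (2 s.f., last digit at the 10^0 place).
235.2 × 8.115 = 1908.648 → 1909 g (4 s.f., last digit at the 10^0 place).
Sum: 1988.8 g; keep the coarser place, 10^0.
Result: 1989 g.

1989 g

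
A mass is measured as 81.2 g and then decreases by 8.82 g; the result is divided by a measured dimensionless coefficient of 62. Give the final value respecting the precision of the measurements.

81.2 g − 8.82 g = 72.38 g; the difference is limited to 1 decimal place (3 s.f.).
Carrying full precision, 72.38 ÷ 62 = 1.16741935484… g; 62 has 2 s.f., so the result keeps min(3, 2) = 2 s.f.
Rounded to 2 significant figures: 1.2 g.

1.2 g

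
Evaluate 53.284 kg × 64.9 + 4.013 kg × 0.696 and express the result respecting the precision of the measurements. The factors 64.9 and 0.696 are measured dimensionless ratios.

53.284 × 64.9 = 3458.1316 → 3.46 × 10³ kg (3 s.f., last digit at the 10^1 place).
4.013 × 0.696 = 2.793048 → 2.79 kg (3 s.f., last digit at the 10^-2 place).
Sum: 3460.924648 kg; keep the coarser place, 10^1.
Result: 3.46 × 10³ kg.

3.46 × 10³ kg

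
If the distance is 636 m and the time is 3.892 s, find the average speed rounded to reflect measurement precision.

1.63 × 10² m/s

average speed = 636 m ÷ 3.892 s = 163.412127441… m/s.
636 has 3 significant figures; 3.892 has 4.
Division/multiplication keeps the fewest: 3 significant figures.
Rounded: 1.63 × 10² m/s.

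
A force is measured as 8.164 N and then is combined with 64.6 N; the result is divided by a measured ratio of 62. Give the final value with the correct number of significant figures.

1.2 N

8.164 N + 64.6 N = 72.764 N; the sum is limited to 1 decimal place (3 s.f.).
Carrying full precision, 72.764 ÷ 62 = 1.17361290323… N; 62 has 2 s.f., so the result keeps min(3, 2) = 2 s.f.
Rounded to 2 significant figures: 1.2 N.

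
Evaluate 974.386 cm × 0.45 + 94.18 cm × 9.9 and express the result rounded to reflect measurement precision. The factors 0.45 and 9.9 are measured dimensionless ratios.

1.37 × 10³ cm

974.386 × 0.45 = 438.4737 → 4.4 × 10² cm (2 s.f., last digit at the 10^1 place).
94.18 × 9.9 = 932.382 → 9.3 × 10² cm (2 s.f., last digit at the 10^1 place).
Sum: 1370.8557 cm; keep the coarser place, 10^1.
Result: 1.37 × 10³ cm.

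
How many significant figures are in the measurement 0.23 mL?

2

0.23: leading zeros are not significant.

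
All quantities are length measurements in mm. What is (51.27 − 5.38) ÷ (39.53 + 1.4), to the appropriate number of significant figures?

51.27 − 5.38 = 45.89, limited to 2 d.p. → 4 s.f.; 39.53 + 1.4 = 40.93, limited to 1 d.p. → 3 s.f.
Carrying full precision, 45.89 ÷ 40.93 = 1.12118250672…; keep min(4, 3) = 3 s.f.
Rounded to 3 significant figures: 1.12.

1.12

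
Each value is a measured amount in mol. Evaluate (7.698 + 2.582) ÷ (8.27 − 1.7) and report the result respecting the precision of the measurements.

7.698 + 2.582 = 10.280, limited to 3 d.p. → 5 s.f.; 8.27 − 1.7 = 6.57, limited to 1 d.p. → 2 s.f.
Carrying full precision, 10.280 ÷ 6.57 = 1.56468797565…; keep min(5, 2) = 2 s.f.
Rounded to 2 significant figures: 1.6.

1.6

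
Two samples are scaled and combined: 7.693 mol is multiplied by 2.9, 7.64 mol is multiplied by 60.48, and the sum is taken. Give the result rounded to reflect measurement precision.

484 mol

7.693 × 2.9 = 22.3097 → 22 mol (2 s.f., last digit at the 10^0 place).
7.64 × 60.48 = 462.0672 → 462 mol (3 s.f., last digit at the 10^0 place).
Sum: 484.3769 mol; keep the coarser place, 10^0.
Result: 484 mol.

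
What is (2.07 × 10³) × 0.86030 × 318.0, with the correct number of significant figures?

(2.07 × 10³) × 0.86030 × 318.0 = 566301.078
Multiplication/division keeps the fewest significant figures: 2.07 × 10³ → 3 s.f., 0.86030 → 5 s.f., 318.0 → 4 s.f.; limit is 3.
Rounded to 3 significant figures: 5.66 × 10⁵.

5.66 × 10⁵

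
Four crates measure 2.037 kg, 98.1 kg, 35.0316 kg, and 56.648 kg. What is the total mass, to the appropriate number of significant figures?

1.918 × 10^2 kg

2.037 kg + 98.1 kg + 35.0316 kg + 56.648 kg = 191.8166 kg.
Addition/subtraction keeps the fewest decimal places: 2.037 → 3 decimal places, 98.1 → 1 decimal place, 35.0316 → 4 decimal places, 56.648 → 3 decimal places; limit is 1.
Rounded to 1 decimal place: 1.918 × 10^2 kg.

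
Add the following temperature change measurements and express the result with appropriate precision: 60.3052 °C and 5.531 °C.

60.3052 °C + 5.531 °C = 65.8362 °C.
Addition/subtraction keeps the fewest decimal places: 60.3052 → 4 decimal places, 5.531 → 3 decimal places; limit is 3.
Rounded to 3 decimal places: 65.836 °C.

65.836 °C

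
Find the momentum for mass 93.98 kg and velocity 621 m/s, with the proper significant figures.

momentum = 93.98 kg × 621 m/s = 58361.58 kg·m/s.
93.98 has 4 significant figures; 621 has 3.
Division/multiplication keeps the fewest: 3 significant figures.
Rounded: 5.84 × 10⁴ kg·m/s.

5.84 × 10⁴ kg·m/s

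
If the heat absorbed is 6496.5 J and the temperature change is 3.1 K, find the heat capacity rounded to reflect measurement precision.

2.1 × 10³ J/K

heat capacity = 6496.5 J ÷ 3.1 K = 2095.64516129… J/K.
6496.5 has 5 significant figures; 3.1 has 2.
Division/multiplication keeps the fewest: 2 significant figures.
Rounded: 2.1 × 10³ J/K.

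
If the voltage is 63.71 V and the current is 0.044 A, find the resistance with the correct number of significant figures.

resistance = 63.71 V ÷ 0.044 A = 1447.95454545… Ω.
63.71 has 4 significant figures; 0.044 has 2.
Division/multiplication keeps the fewest: 2 significant figures.
Rounded: 1.4 × 10^3 Ω.

1.4 × 10^3 Ω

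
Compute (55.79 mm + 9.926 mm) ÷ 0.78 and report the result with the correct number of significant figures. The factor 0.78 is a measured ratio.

55.79 mm + 9.926 mm = 65.716 mm; the sum is limited to 2 decimal places (4 s.f.).
Carrying full precision, 65.716 ÷ 0.78 = 84.2512820513… mm; 0.78 has 2 s.f., so the result keeps min(4, 2) = 2 s.f.
Rounded to 2 significant figures: 84 mm.

84 mm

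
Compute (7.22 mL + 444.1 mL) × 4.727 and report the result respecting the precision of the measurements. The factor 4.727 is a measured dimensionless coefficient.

2133 mL

7.22 mL + 444.1 mL = 451.32 mL; the sum is limited to 1 decimal place (4 s.f.).
Carrying full precision, 451.32 × 4.727 = 2133.38964 mL; 4.727 has 4 s.f., so the result keeps min(4, 4) = 4 s.f.
Rounded to 4 significant figures: 2133 mL.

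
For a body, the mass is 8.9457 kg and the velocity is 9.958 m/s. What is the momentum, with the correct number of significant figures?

89.08 kg·m/s

momentum = 8.9457 kg × 9.958 m/s = 89.0812806 kg·m/s.
8.9457 has 5 significant figures; 9.958 has 4.
Division/multiplication keeps the fewest: 4 significant figures.
Rounded: 89.08 kg·m/s.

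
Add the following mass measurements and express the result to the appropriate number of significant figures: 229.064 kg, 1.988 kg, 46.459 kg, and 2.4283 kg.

229.064 kg + 1.988 kg + 46.459 kg + 2.4283 kg = 279.9393 kg.
Addition/subtraction keeps the fewest decimal places: 229.064 → 3 decimal places, 1.988 → 3 decimal places, 46.459 → 3 decimal places, 2.4283 → 4 decimal places; limit is 3.
Rounded to 3 decimal places: 279.939 kg.

279.939 kg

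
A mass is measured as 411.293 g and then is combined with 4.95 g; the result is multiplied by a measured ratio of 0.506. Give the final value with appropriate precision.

211 g

411.293 g + 4.95 g = 416.243 g; the sum is limited to 2 decimal places (5 s.f.).
Carrying full precision, 416.243 × 0.506 = 210.618958 g; 0.506 has 3 s.f., so the result keeps min(5, 3) = 3 s.f.
Rounded to 3 significant figures: 211 g.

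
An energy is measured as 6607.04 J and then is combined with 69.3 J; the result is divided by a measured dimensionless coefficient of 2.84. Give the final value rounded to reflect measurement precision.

6607.04 J + 69.3 J = 6676.34 J; the sum is limited to 1 decimal place (5 s.f.).
Carrying full precision, 6676.34 ÷ 2.84 = 2350.82394366… J; 2.84 has 3 s.f., so the result keeps min(5, 3) = 3 s.f.
Rounded to 3 significant figures: 2.35 × 10^3 J.

2.35 × 10^3 J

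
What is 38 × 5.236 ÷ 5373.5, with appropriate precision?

38 × 5.236 ÷ 5373.5 = 0.0370276356192…
Multiplication/division keeps the fewest significant figures: 38 → 2 s.f., 5.236 → 4 s.f., 5373.5 → 5 s.f.; limit is 2.
Rounded to 2 significant figures: 0.037.

0.037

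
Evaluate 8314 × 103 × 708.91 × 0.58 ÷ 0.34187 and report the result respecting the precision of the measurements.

1.0 × 10⁹

8314 × 103 × 708.91 × 0.58 ÷ 0.34187 = 1.02992440456 × 10^9…
Multiplication/division keeps the fewest significant figures: 8314 → 4 s.f., 103 → 3 s.f., 708.91 → 5 s.f., 0.58 → 2 s.f., 0.34187 → 5 s.f.; limit is 2.
Rounded to 2 significant figures: 1.0 × 10⁹.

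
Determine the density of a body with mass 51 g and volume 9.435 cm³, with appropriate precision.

5.4 g/cm³

density = 51 g ÷ 9.435 cm³ = 5.40540540541… g/cm³.
51 has 2 significant figures; 9.435 has 4.
Division/multiplication keeps the fewest: 2 significant figures.
Rounded: 5.4 g/cm³.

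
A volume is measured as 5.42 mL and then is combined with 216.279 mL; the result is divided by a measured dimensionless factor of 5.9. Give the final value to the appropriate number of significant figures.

38 mL

5.42 mL + 216.279 mL = 221.699 mL; the sum is limited to 2 decimal places (5 s.f.).
Carrying full precision, 221.699 ÷ 5.9 = 37.5761016949… mL; 5.9 has 2 s.f., so the result keeps min(5, 2) = 2 s.f.
Rounded to 2 significant figures: 38 mL.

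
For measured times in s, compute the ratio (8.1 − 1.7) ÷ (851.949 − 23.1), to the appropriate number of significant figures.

8.1 − 1.7 = 6.4, limited to 1 d.p. → 2 s.f.; 851.949 − 23.1 = 828.849, limited to 1 d.p. → 4 s.f.
Carrying full precision, 6.4 ÷ 828.849 = 0.00772155121138…; keep min(2, 4) = 2 s.f.
Rounded to 2 significant figures: 0.0077.

0.0077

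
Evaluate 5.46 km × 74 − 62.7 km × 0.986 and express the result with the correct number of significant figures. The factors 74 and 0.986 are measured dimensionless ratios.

5.46 × 74 = 404.04 → 4.0 × 10^2 km (2 s.f., last digit at the 10^1 place).
62.7 × 0.986 = 61.8222 → 61.8 km (3 s.f., last digit at the 10^-1 place).
Difference: 342.2178 km; keep the coarser place, 10^1.
Result: 3.4 × 10^2 km.

3.4 × 10^2 km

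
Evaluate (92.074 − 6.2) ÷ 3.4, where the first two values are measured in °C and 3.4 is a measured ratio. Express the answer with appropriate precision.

92.074 °C − 6.2 °C = 85.874 °C; the difference is limited to 1 decimal place (3 s.f.).
Carrying full precision, 85.874 ÷ 3.4 = 25.2570588235… °C; 3.4 has 2 s.f., so the result keeps min(3, 2) = 2 s.f.
Rounded to 2 significant figures: 25 °C.

25 °C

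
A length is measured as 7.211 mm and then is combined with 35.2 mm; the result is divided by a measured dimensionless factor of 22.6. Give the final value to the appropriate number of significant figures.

7.211 mm + 35.2 mm = 42.411 mm; the sum is limited to 1 decimal place (3 s.f.).
Carrying full precision, 42.411 ÷ 22.6 = 1.87659292035… mm; 22.6 has 3 s.f., so the result keeps min(3, 3) = 3 s.f.
Rounded to 3 significant figures: 1.88 mm.

1.88 mm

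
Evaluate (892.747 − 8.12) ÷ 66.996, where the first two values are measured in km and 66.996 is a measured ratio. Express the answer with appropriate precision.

892.747 km − 8.12 km = 884.627 km; the difference is limited to 2 decimal places (5 s.f.).
Carrying full precision, 884.627 ÷ 66.996 = 13.2041763687… km; 66.996 has 5 s.f., so the result keeps min(5, 5) = 5 s.f.
Rounded to 5 significant figures: 13.204 km.

13.204 km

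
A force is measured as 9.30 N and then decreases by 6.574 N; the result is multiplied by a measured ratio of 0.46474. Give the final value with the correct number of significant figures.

9.30 N − 6.574 N = 2.726 N; the difference is limited to 2 decimal places (3 s.f.).
Carrying full precision, 2.726 × 0.46474 = 1.26688124 N; 0.46474 has 5 s.f., so the result keeps min(3, 5) = 3 s.f.
Rounded to 3 significant figures: 1.27 N.

1.27 N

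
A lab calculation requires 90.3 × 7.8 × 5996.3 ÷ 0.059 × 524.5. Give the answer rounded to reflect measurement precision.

90.3 × 7.8 × 5996.3 ÷ 0.059 × 524.5 = 3.75456119081 × 10^10…
Multiplication/division keeps the fewest significant figures: 90.3 → 3 s.f., 7.8 → 2 s.f., 5996.3 → 5 s.f., 0.059 → 2 s.f., 524.5 → 4 s.f.; limit is 2.
Rounded to 2 significant figures: 3.8 × 10^10.

3.8 × 10^10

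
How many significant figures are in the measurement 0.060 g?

2

0.060: leading zeros are not significant; trailing zeros after a decimal point are significant.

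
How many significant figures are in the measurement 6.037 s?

4

6.037: zeros between nonzero digits are significant.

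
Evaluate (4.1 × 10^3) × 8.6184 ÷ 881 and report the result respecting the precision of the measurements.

4.0 × 10^1

(4.1 × 10^3) × 8.6184 ÷ 881 = 40.1083314415…
Multiplication/division keeps the fewest significant figures: 4.1 × 10^3 → 2 s.f., 8.6184 → 5 s.f., 881 → 3 s.f.; limit is 2.
Rounded to 2 significant figures: 4.0 × 10^1.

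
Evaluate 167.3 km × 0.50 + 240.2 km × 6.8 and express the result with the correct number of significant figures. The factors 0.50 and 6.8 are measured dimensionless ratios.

167.3 × 0.50 = 83.65 → 84 km (2 s.f., last digit at the 10^0 place).
240.2 × 6.8 = 1633.36 → 1.6 × 10^3 km (2 s.f., last digit at the 10^2 place).
Sum: 1717.01 km; keep the coarser place, 10^2.
Result: 1.7 × 10^3 km.

1.7 × 10^3 km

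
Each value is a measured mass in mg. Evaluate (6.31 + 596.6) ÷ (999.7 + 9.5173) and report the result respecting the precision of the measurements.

6.31 + 596.6 = 602.91, limited to 1 d.p. → 4 s.f.; 999.7 + 9.5173 = 1009.2173, limited to 1 d.p. → 5 s.f.
Carrying full precision, 602.91 ÷ 1009.2173 = 0.597403552238…; keep min(4, 5) = 4 s.f.
Rounded to 4 significant figures: 0.5974.

0.5974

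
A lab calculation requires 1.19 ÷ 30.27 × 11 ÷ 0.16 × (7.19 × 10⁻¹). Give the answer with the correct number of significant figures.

1.19 ÷ 30.27 × 11 ÷ 0.16 × (7.19 × 10⁻¹) = 1.94328336637…
Multiplication/division keeps the fewest significant figures: 1.19 → 3 s.f., 30.27 → 4 s.f., 11 → 2 s.f., 0.16 → 2 s.f., 7.19 × 10⁻¹ → 3 s.f.; limit is 2.
Rounded to 2 significant figures: 1.9.

1.9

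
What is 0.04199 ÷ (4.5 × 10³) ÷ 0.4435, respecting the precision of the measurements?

2.1 × 10⁻⁵

0.04199 ÷ (4.5 × 10³) ÷ 0.4435 = 0.0000210397093824…
Multiplication/division keeps the fewest significant figures: 0.04199 → 4 s.f., 4.5 × 10³ → 2 s.f., 0.4435 → 4 s.f.; limit is 2.
Rounded to 2 significant figures: 2.1 × 10⁻⁵.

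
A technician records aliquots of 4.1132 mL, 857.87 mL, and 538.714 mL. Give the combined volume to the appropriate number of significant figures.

4.1132 mL + 857.87 mL + 538.714 mL = 1400.6972 mL.
Addition/subtraction keeps the fewest decimal places: 4.1132 → 4 decimal places, 857.87 → 2 decimal places, 538.714 → 3 decimal places; limit is 2.
Rounded to 2 decimal places: 1400.70 mL.

1400.70 mL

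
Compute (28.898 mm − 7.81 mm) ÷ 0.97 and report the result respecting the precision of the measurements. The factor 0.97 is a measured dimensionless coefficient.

22 mm

28.898 mm − 7.81 mm = 21.088 mm; the difference is limited to 2 decimal places (4 s.f.).
Carrying full precision, 21.088 ÷ 0.97 = 21.7402061856… mm; 0.97 has 2 s.f., so the result keeps min(4, 2) = 2 s.f.
Rounded to 2 significant figures: 22 mm.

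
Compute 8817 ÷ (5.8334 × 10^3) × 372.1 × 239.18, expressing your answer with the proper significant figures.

8817 ÷ (5.8334 × 10^3) × 372.1 × 239.18 = 134518.995325…
Multiplication/division keeps the fewest significant figures: 8817 → 4 s.f., 5.8334 × 10^3 → 5 s.f., 372.1 → 4 s.f., 239.18 → 5 s.f.; limit is 4.
Rounded to 4 significant figures: 1.345 × 10^5.

1.345 × 10^5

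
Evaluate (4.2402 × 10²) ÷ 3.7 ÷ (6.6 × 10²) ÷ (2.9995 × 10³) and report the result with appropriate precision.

(4.2402 × 10²) ÷ 3.7 ÷ (6.6 × 10²) ÷ (2.9995 × 10³) = 0.0000578884359514…
Multiplication/division keeps the fewest significant figures: 4.2402 × 10² → 5 s.f., 3.7 → 2 s.f., 6.6 × 10² → 2 s.f., 2.9995 × 10³ → 5 s.f.; limit is 2.
Rounded to 2 significant figures: 5.8 × 10⁻⁵.

5.8 × 10⁻⁵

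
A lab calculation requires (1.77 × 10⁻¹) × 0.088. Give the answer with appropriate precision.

0.016

(1.77 × 10⁻¹) × 0.088 = 0.015576
Multiplication/division keeps the fewest significant figures: 1.77 × 10⁻¹ → 3 s.f., 0.088 → 2 s.f.; limit is 2.
Rounded to 2 significant figures: 0.016.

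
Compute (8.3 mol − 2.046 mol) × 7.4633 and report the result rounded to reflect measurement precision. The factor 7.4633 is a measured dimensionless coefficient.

47 mol

8.3 mol − 2.046 mol = 6.254 mol; the difference is limited to 1 decimal place (2 s.f.).
Carrying full precision, 6.254 × 7.4633 = 46.6754782 mol; 7.4633 has 5 s.f., so the result keeps min(2, 5) = 2 s.f.
Rounded to 2 significant figures: 47 mol.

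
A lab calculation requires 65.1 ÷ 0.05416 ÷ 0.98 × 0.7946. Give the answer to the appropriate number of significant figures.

9.7 × 10²

65.1 ÷ 0.05416 ÷ 0.98 × 0.7946 = 974.596433847…
Multiplication/division keeps the fewest significant figures: 65.1 → 3 s.f., 0.05416 → 4 s.f., 0.98 → 2 s.f., 0.7946 → 4 s.f.; limit is 2.
Rounded to 2 significant figures: 9.7 × 10².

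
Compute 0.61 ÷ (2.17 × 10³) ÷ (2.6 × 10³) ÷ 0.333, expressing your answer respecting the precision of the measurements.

3.2 × 10⁻⁷

0.61 ÷ (2.17 × 10³) ÷ (2.6 × 10³) ÷ 0.333 = 3.24677744033 × 10^-7…
Multiplication/division keeps the fewest significant figures: 0.61 → 2 s.f., 2.17 × 10³ → 3 s.f., 2.6 × 10³ → 2 s.f., 0.333 → 3 s.f.; limit is 2.
Rounded to 2 significant figures: 3.2 × 10⁻⁷.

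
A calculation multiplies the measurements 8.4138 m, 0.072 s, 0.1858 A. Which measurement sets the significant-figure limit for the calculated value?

8.4138 m → 5 s.f.; 0.072 s → 2 s.f.; 0.1858 A → 4 s.f.
The fewest is 2 significant figures, from 0.072 s.

0.072 s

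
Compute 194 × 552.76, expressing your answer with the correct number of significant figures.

194 × 552.76 = 107235.44
Multiplication/division keeps the fewest significant figures: 194 → 3 s.f., 552.76 → 5 s.f.; limit is 3.
Rounded to 3 significant figures: 1.07 × 10⁵.

1.07 × 10⁵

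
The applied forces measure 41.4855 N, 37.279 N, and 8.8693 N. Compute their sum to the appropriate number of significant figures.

41.4855 N + 37.279 N + 8.8693 N = 87.6338 N.
Addition/subtraction keeps the fewest decimal places: 41.4855 → 4 decimal places, 37.279 → 3 decimal places, 8.8693 → 4 decimal places; limit is 3.
Rounded to 3 decimal places: 87.634 N.

87.634 N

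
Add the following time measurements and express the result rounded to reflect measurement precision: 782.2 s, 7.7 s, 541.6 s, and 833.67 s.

2165.2 s

782.2 s + 7.7 s + 541.6 s + 833.67 s = 2165.17 s.
Addition/subtraction keeps the fewest decimal places: 782.2 → 1 decimal place, 7.7 → 1 decimal place, 541.6 → 1 decimal place, 833.67 → 2 decimal places; limit is 1.
Rounded to 1 decimal place: 2165.2 s.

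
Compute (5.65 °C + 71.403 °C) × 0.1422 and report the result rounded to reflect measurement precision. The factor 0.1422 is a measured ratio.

5.65 °C + 71.403 °C = 77.053 °C; the sum is limited to 2 decimal places (4 s.f.).
Carrying full precision, 77.053 × 0.1422 = 10.9569366 °C; 0.1422 has 4 s.f., so the result keeps min(4, 4) = 4 s.f.
Rounded to 4 significant figures: 10.96 °C.

10.96 °C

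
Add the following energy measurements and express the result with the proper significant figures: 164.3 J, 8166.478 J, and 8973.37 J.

164.3 J + 8166.478 J + 8973.37 J = 17304.148 J.
Addition/subtraction keeps the fewest decimal places: 164.3 → 1 decimal place, 8166.478 → 3 decimal places, 8973.37 → 2 decimal places; limit is 1.
Rounded to 1 decimal place: 17304.1 J.

17304.1 J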